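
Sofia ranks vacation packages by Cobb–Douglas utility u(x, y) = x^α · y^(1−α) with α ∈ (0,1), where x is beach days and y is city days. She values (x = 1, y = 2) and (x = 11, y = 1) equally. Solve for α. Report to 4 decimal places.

α ≈ 0.2242

The Cobb–Douglas utilities coincide, so 1^α·2^(1−α) = 11^α·1^(1−α).
Taking logs: α·ln 1 + (1−α)·ln 2 = α·ln 11 + (1−α)·ln 1, i.e. α·-2.3978953 = (1−α)·-0.6931472.
So α/(1−α) = (-0.6931472)/(-2.3978953) = 0.2890648, and α = 0.2890648/1.2890648 ≈ 0.2242.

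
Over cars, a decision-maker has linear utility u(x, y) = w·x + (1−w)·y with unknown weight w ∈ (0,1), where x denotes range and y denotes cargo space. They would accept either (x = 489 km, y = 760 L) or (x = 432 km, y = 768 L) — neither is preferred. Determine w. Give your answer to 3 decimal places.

w = 0.123

Equating utilities: w·489 + (1−w)·760 = w·432 + (1−w)·768.
Collecting terms: w·57 = (1−w)·8.
The marginal rate of substitution is 8/57, so w = 8/(57+8) = 0.123.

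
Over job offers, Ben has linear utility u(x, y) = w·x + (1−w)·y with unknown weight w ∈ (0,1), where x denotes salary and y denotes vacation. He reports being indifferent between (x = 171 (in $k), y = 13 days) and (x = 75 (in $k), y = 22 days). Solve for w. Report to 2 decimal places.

u(171,13) = u(75,22) means w·171 + (1−w)·13 = w·75 + (1−w)·22.
Rearranging, 96·w − 9·(1−w) = 0.
The marginal rate of substitution is 9/96, so w = 9/(96+9) = 0.09.

w = 0.09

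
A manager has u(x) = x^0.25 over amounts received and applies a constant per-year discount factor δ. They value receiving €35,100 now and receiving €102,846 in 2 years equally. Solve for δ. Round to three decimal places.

Equating discounted utilities: u(35100) = δ^2·u(102846) ⇒ δ^2 = u(35100)/u(102846).
With u(x) = x^0.25: δ^2 = 35100^0.25/102846^0.25 = (35100/102846)^0.25 = 0.76433.
Hence δ = (0.76433)^(1/2) = 0.87426.

δ ≈ 0.874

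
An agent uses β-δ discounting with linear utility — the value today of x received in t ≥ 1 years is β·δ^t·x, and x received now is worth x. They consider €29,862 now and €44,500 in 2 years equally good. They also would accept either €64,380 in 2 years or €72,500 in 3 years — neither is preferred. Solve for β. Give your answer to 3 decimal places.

β ≈ 0.851

The second indifference involves only future payoffs, so β cancels: β·δ^2·64380 = β·δ^3·72500, giving δ = 64380/72500 = 0.88800.
The first indifference: 29862 = β·δ^2·44500, so β = 29862/(δ^2·44500) = 29862/(0.78854·44500) ≈ 0.851.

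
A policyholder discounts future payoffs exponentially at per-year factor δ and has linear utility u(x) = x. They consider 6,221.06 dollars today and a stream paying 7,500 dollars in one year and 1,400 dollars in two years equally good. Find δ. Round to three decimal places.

Equating present values: 6221.06 = 7500δ + 1400δ².
That is, 1400δ² + 7500δ − 6221.06 = 0, a quadratic in δ.
The positive root is δ = [−7500 + √(7500² + 4·1400·6221.06)] / (2·1400) = (−7500 + 9544.000)/2800 ≈ 0.730.

δ ≈ 0.730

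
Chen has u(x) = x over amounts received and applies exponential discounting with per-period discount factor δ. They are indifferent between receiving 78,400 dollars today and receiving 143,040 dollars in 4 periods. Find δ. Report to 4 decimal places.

Equating discounted utilities: u(78400) = δ^4·u(143040) ⇒ δ^4 = u(78400)/u(143040).
With u(x) = x: δ^4 = 78400/143040 = 0.54810.
Hence δ = (0.54810)^(1/4) = 0.860428.

δ ≈ 0.8604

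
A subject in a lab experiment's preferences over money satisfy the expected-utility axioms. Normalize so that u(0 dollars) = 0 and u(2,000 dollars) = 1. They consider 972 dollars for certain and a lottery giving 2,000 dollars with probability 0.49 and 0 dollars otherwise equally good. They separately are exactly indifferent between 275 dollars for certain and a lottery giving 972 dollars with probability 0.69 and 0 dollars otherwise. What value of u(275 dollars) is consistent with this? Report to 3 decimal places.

0.338

The first gamble pins u(972 dollars): it must equal 0.49·1 + 0.51·0 = 0.49.
Then u(275 dollars) = 0.69·u(972 dollars) + 0.31·u(0 dollars) = 0.69·0.49 + 0.31·0.00 = 0.3381.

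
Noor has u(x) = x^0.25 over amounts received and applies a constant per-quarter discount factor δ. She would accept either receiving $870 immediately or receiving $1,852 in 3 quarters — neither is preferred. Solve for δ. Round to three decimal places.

δ ≈ 0.939

Equating discounted utilities: u(870) = δ^3·u(1852) ⇒ δ^3 = u(870)/u(1852).
Since u(x) = x^0.25, δ^3 = (870/1852)^0.25 = 0.46976^0.25 = 0.82788.
Taking the cube root: δ = 0.82788^(1/3) ≈ 0.939.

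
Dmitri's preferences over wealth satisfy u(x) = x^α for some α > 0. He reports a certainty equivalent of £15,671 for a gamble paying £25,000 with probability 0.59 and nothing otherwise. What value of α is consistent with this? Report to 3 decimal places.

EU(lottery) = 0.59·25000^α + 0.41·0 = 0.59·25000^α.
Setting u(15671) equal to that: 15671^α = 0.59·25000^α ⇒ (15671/25000)^α = 0.59.
Taking logs: α·ln(15671/25000) = ln(0.59), so α = -0.527633 / -0.467064 ≈ 1.130.

α ≈ 1.130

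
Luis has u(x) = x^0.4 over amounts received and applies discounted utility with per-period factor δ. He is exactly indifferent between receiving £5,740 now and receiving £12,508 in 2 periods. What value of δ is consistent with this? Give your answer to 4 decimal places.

The payoff in 2 periods is discounted by δ^2, so u(5740) = δ^2·u(12508) and δ^2 = u(5740)/u(12508).
With u(x) = x^0.4: δ^2 = 5740^0.4/12508^0.4 = (5740/12508)^0.4 = 0.73230.
Taking the square root: δ = 0.73230^(1/2) ≈ 0.8557.

δ ≈ 0.8557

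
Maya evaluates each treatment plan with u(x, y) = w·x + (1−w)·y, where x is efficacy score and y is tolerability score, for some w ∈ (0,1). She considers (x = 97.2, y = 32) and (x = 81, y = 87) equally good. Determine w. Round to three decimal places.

w = 0.772

Indifference: w·97.2 + (1−w)·32 = w·81 + (1−w)·87.
Rearranging, 16.2·w − 55·(1−w) = 0.
The marginal rate of substitution is 55/16.2, so w = 55/(16.2+55) = 0.772.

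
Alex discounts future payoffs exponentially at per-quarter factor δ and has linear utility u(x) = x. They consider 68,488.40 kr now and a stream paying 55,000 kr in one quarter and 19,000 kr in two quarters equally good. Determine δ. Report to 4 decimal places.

Equating present values: 68488.40 = 55000δ + 19000δ².
That is, 19000δ² + 55000δ − 68488.40 = 0, a quadratic in δ.
By the quadratic formula (taking the positive root), δ = (−55000 + √8230118400.00) / 38000 ≈ 0.9400.

δ ≈ 0.9400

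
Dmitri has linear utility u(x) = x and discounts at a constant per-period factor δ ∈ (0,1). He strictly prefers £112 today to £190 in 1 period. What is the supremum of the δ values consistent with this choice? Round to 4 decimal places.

δ < 0.5895

The preference means 112 > δ·190.
Dividing through by 190 gives δ < 0.58947.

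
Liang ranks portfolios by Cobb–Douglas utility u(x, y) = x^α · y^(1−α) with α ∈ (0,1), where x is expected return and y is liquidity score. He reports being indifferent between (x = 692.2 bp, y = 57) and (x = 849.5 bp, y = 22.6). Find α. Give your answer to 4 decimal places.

α ≈ 0.8188

Indifference: 692.2^α · 57^(1−α) = 849.5^α · 22.6^(1−α).
Rearrange to (692.2/849.5)^α = (22.6/57)^(1−α) and take logs: α·-0.2047730 = (1−α)·-0.9251014.
With A = -0.2047730 and B = -0.9251014: α·A = (1−α)·B, so α = B/(A+B) = -0.9251014/-1.1298744 ≈ 0.8188.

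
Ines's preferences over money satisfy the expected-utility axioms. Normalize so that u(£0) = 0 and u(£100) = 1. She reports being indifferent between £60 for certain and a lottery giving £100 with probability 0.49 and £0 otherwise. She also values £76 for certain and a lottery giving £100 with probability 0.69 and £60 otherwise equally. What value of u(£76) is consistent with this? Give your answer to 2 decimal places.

From the first indifference, u(£60) = 0.49·u(£100) + 0.51·u(£0) = 0.49·1 + 0.51·0 = 0.49.
Then u(£76) = 0.69·u(£100) + 0.31·u(£60) = 0.69·1.00 + 0.31·0.49 = 0.8419.

0.84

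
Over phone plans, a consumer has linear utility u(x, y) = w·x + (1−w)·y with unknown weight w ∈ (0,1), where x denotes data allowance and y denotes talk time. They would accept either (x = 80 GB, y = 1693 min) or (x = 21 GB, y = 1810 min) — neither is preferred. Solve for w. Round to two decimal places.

w = 0.66

u(80,1693) = u(21,1810) means w·80 + (1−w)·1693 = w·21 + (1−w)·1810.
Collecting terms: w·59 = (1−w)·117.
The marginal rate of substitution is 117/59, so w = 117/(59+117) = 0.66.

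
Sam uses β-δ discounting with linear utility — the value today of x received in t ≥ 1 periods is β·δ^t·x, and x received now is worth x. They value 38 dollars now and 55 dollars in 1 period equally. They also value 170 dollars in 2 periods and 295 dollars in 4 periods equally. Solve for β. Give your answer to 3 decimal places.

β ≈ 0.910

From the later pair, β·δ^2·170 = β·δ^4·295; dividing through, δ^2 = 170/295 = 0.57627, so δ = 0.75913.
Substituting δ into 38 = β·δ·55: β = 38/(41.752) ≈ 0.910.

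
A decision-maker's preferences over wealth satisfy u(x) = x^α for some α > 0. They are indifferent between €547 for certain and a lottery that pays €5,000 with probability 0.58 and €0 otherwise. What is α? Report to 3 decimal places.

α ≈ 0.246

EU(lottery) = 0.58·5000^α + 0.42·0 = 0.58·5000^α.
Equating: 547^α = 0.58·5000^α, i.e. 0.1094^α = 0.58.
Take logs: α = ln 0.58 / ln(547/5000) ≈ 0.24618.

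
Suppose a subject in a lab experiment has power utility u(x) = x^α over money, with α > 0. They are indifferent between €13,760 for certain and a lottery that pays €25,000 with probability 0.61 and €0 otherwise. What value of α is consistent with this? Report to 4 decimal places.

Since u(0) = 0, the lottery's EU is 0.61·25000^α.
Indifference: 13760^α = 0.61·25000^α, so (13760/25000)^α = 0.61.
Taking logs: α·ln(13760/25000) = ln(0.61), so α = -0.4942963 / -0.5971100 ≈ 0.8278.

α ≈ 0.8278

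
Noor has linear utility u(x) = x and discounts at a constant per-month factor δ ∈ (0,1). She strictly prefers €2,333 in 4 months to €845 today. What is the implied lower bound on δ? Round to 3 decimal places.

Under u(x) = x this choice says 845 < δ^4·2333.
Hence δ^4 > 845/2333 = 0.36219, and x ↦ x^(1/4) is increasing on (0,∞).
δ > (845/2333)^(1/4) ≈ 0.776.

δ > 0.776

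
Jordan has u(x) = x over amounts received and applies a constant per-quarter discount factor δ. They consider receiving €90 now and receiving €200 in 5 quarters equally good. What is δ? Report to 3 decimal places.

Indifference means u(90) = δ^5 · u(200), so δ^5 = u(90)/u(200).
With u(x) = x: δ^5 = 90/200 = 0.45000.
So δ = 0.45000^(1/5) ≈ 0.852.

δ ≈ 0.852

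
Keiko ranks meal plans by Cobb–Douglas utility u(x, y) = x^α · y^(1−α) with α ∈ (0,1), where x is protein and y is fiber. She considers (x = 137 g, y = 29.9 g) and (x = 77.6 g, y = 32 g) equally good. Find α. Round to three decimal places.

α ≈ 0.107

Indifference: 137^α · 29.9^(1−α) = 77.6^α · 32^(1−α).
Taking logs: α·ln 137 + (1−α)·ln 29.9 = α·ln 77.6 + (1−α)·ln 32, i.e. α·0.568413 = (1−α)·0.067877.
With A = 0.568413 and B = 0.067877: α·A = (1−α)·B, so α = B/(A+B) = 0.067877/0.636290 ≈ 0.107.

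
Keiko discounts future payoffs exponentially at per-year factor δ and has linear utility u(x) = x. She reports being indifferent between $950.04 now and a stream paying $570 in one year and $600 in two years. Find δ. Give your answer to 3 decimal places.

δ ≈ 0.870

Present value of the stream is 570·δ + 600·δ². Indifference gives 570δ + 600δ² = 950.04.
So 600δ² + 570δ − 950.04 = 0.
By the quadratic formula (taking the positive root), δ = (−570 + √2604996.00) / 1200 ≈ 0.870.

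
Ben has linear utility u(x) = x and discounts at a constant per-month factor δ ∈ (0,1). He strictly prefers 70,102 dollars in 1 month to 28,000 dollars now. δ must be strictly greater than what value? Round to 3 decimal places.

δ > 0.399

Under u(x) = x this choice says 28000 < δ·70102.
Dividing through by 70102 gives δ > 0.39942.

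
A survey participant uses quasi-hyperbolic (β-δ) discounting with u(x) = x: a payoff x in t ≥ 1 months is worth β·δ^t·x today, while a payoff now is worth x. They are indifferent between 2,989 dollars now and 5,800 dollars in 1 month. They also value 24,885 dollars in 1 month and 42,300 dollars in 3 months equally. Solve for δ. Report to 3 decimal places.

δ ≈ 0.767

Both payoffs in the second observation are in the future, so β drops out: δ^1·24885 = δ^3·42300 ⇒ δ^2 = 24885/42300 = 0.58830, so δ = 0.76701.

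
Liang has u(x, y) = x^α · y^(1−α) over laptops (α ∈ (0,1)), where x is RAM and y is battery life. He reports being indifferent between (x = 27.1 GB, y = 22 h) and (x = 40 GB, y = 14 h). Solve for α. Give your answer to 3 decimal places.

α ≈ 0.537

Set the two utilities equal: 27.1^α·22^(1−α) = 40^α·14^(1−α).
Rearrange to (27.1/40)^α = (14/22)^(1−α) and take logs: α·-0.389346 = (1−α)·-0.451985.
So α/(1−α) = (-0.451985)/(-0.389346) = 1.160883, and α = 1.160883/2.160883 ≈ 0.537.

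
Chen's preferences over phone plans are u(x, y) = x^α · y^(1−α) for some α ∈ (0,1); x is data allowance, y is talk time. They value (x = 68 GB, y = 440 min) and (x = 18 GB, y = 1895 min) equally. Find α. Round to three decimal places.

α ≈ 0.523

Set the two utilities equal: 68^α·440^(1−α) = 18^α·1895^(1−α).
(68/18)^α = (1895/440)^(1−α); take logs: α·ln(68/18) = (1−α)·ln(1895/440), i.e. α·1.329136 = (1−α)·1.460199.
Thus α·(2.789335) = 1.460199, so α = 1.460199/2.789335 ≈ 0.523.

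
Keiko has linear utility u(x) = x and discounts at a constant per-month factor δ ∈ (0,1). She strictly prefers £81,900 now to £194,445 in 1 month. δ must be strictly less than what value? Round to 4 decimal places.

Comparing present values: 81900 > δ·194445.
So δ < 81900/194445 = 0.42120.

δ < 0.4212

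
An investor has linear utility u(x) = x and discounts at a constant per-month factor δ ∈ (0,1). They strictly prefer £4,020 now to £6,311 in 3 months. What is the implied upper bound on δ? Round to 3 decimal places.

δ < 0.860

Comparing present values: 4020 > δ^3·6311.
Dividing by 6311: δ^3 < 0.63698. Both sides are positive, so the cube root keeps the direction.
δ < 0.63698^(1/3) = 0.860.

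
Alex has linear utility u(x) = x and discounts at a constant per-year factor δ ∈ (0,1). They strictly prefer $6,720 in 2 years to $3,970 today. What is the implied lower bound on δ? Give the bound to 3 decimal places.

Comparing present values: 3970 < δ^2·6720.
So δ^2 > 3970/6720 = 0.59077; taking the square root of both positive sides preserves the inequality.
δ > 0.59077^(1/2) = 0.769.

δ > 0.769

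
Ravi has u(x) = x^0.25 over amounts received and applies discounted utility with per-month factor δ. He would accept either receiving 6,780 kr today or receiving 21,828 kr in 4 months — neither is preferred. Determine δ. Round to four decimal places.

Indifference means u(6780) = δ^4 · u(21828), so δ^4 = u(6780)/u(21828).
Since u(x) = x^0.25, δ^4 = (6780/21828)^0.25 = 0.31061^0.25 = 0.74654.
Hence δ = (0.74654)^(1/4) = 0.929530.

δ ≈ 0.9295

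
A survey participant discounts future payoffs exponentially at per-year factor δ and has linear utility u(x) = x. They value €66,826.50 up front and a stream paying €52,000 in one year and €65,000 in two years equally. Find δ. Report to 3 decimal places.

δ ≈ 0.690

Equating present values: 66826.50 = 52000δ + 65000δ².
That is, 65000δ² + 52000δ − 66826.50 = 0, a quadratic in δ.
The positive root is δ = [−52000 + √(52000² + 4·65000·66826.50)] / (2·65000) = (−52000 + 141700.000)/130000 ≈ 0.690.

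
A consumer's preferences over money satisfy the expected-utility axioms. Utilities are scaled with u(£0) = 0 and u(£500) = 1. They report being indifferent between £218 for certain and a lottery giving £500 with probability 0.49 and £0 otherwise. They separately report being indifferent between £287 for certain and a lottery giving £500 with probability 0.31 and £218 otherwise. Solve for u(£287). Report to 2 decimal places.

First, u(£218) = 0.49·u(£500) + 0.51·u(£0) = 0.49.
Chaining: u(£287) = 0.31·1.00 + 0.69·0.49 = 0.6481.

0.65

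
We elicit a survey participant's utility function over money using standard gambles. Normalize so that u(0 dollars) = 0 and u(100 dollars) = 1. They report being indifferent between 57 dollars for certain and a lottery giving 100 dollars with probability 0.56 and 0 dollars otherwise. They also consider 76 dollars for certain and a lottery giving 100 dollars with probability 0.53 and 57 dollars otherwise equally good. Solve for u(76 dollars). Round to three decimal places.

0.793

First, u(57 dollars) = 0.56·u(100 dollars) + 0.44·u(0 dollars) = 0.56.
Then u(76 dollars) = 0.53·u(100 dollars) + 0.47·u(57 dollars) = 0.53·1.00 + 0.47·0.56 = 0.7932.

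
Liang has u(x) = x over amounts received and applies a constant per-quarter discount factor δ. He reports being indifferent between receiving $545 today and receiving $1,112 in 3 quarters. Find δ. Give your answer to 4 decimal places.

δ ≈ 0.7884

Indifference means u(545) = δ^3 · u(1112), so δ^3 = u(545)/u(1112).
With u(x) = x: δ^3 = 545/1112 = 0.49011.
Taking the cube root: δ = 0.49011^(1/3) ≈ 0.7884.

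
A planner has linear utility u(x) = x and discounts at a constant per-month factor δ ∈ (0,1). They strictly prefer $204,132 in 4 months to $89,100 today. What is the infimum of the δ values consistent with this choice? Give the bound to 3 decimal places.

δ > 0.813

Under u(x) = x this choice says 89100 < δ^4·204132.
Dividing by 204132: δ^4 > 0.43648. Both sides are positive, so the 4th root keeps the direction.
δ > 0.43648^(1/4) = 0.813.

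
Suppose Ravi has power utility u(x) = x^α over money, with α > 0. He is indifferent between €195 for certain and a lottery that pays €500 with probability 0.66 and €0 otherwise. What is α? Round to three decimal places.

The lottery's expected utility is 0.66·u(500) + 0.34·u(0) = 0.66·500^α (since u(0) = 0 for α > 0).
Equating: 195^α = 0.66·500^α, i.e. 0.3900^α = 0.66.
α = ln(0.66) / ln(195/500) = -0.415515/-0.941609 ≈ 0.441.

α ≈ 0.441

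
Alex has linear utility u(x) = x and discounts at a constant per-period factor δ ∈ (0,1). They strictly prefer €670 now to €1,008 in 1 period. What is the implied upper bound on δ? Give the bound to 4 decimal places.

The preference means 670 > δ·1008.
So δ < 670/1008 = 0.66468.

δ < 0.6647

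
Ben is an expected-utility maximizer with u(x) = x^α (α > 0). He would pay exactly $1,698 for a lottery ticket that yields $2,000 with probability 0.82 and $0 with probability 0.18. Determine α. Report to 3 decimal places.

α ≈ 1.212

The lottery's expected utility is 0.82·u(2000) + 0.18·u(0) = 0.82·2000^α (since u(0) = 0 for α > 0).
Equating: 1698^α = 0.82·2000^α, i.e. 0.8490^α = 0.82.
Take logs: α = ln 0.82 / ln(1698/2000) ≈ 1.21231.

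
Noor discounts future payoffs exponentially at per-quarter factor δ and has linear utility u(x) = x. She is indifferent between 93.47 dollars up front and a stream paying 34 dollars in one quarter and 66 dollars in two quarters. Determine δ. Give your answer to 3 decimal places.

δ ≈ 0.960

The stream is worth 34δ + 66δ² today, so 34δ + 66δ² = 93.47.
That is, 66δ² + 34δ − 93.47 = 0, a quadratic in δ.
The positive root is δ = [−34 + √(34² + 4·66·93.47)] / (2·66) = (−34 + 160.724)/132 ≈ 0.960.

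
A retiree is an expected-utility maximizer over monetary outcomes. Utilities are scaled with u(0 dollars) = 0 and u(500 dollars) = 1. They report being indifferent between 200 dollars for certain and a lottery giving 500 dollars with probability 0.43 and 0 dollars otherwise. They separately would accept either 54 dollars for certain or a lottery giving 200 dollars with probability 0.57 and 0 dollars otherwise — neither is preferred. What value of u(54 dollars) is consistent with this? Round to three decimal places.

0.245

The first gamble pins u(200 dollars): it must equal 0.43·1 + 0.57·0 = 0.43.
The second indifference gives u(54 dollars) = 0.57·u(200 dollars) + 0.43·u(0 dollars) = 0.57·0.43 + 0.43·0.00 = 0.2451.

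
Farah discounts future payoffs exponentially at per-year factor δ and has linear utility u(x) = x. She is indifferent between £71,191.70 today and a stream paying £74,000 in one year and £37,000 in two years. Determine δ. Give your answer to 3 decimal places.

Equating present values: 71191.70 = 74000δ + 37000δ².
Rearranged: 37000δ² + 74000δ − 71191.70 = 0.
By the quadratic formula (taking the positive root), δ = (−74000 + √16012371600.00) / 74000 ≈ 0.710.

δ ≈ 0.710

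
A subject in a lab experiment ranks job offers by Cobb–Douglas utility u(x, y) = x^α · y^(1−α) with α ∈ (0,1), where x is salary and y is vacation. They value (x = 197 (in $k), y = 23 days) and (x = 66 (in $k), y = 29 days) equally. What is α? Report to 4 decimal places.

α ≈ 0.1749

Indifference: 197^α · 23^(1−α) = 66^α · 29^(1−α).
(197/66)^α = (29/23)^(1−α); take logs: α·ln(197/66) = (1−α)·ln(29/23), i.e. α·1.0935490 = (1−α)·0.2318016.
With A = 1.0935490 and B = 0.2318016: α·A = (1−α)·B, so α = B/(A+B) = 0.2318016/1.3253506 ≈ 0.1749.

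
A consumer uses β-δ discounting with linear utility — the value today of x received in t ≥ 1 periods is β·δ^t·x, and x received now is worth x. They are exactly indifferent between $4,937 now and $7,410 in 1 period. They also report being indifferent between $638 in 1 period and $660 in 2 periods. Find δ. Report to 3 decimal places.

δ ≈ 0.967

The second indifference involves only future payoffs, so β cancels: β·δ^1·638 = β·δ^2·660, giving δ = 638/660 = 0.96667.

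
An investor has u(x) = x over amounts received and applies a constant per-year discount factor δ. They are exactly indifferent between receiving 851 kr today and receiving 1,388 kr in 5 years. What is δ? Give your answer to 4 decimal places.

The payoff in 5 years is discounted by δ^5, so u(851) = δ^5·u(1388) and δ^5 = u(851)/u(1388).
With u(x) = x: δ^5 = 851/1388 = 0.61311.
Hence δ = (0.61311)^(1/5) = 0.906793.

δ ≈ 0.9068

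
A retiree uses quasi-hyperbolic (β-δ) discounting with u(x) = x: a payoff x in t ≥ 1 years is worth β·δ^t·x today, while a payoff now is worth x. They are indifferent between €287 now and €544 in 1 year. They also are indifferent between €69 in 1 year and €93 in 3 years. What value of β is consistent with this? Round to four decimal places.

From the later pair, β·δ^1·69 = β·δ^3·93; dividing through, δ^2 = 69/93 = 0.74194, so δ = 0.86136.
Now use the now-vs-future pair: 287 = β·δ·544 gives β = 287/(0.86136·544) ≈ 0.6125.

β ≈ 0.6125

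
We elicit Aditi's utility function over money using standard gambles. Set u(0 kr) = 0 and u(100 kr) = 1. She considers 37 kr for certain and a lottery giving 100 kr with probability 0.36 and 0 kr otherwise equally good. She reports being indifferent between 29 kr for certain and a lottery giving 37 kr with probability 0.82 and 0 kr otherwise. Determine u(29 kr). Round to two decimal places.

0.30

First, u(37 kr) = 0.36·u(100 kr) + 0.64·u(0 kr) = 0.36.
Chaining: u(29 kr) = 0.82·0.36 + 0.18·0.00 = 0.2952.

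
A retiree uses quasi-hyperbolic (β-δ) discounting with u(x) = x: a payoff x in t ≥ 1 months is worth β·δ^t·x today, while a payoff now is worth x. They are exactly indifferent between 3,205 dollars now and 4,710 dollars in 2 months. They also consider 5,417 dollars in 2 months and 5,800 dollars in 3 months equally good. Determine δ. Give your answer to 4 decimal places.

δ ≈ 0.9340

The second indifference involves only future payoffs, so β cancels: β·δ^2·5417 = β·δ^3·5800, giving δ = 5417/5800 = 0.93397.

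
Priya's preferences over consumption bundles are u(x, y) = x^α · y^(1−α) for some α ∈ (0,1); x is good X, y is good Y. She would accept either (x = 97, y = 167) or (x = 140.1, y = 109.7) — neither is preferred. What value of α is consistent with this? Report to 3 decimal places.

Set the two utilities equal: 97^α·167^(1−α) = 140.1^α·109.7^(1−α).
Taking logs: α·ln 97 + (1−α)·ln 167 = α·ln 140.1 + (1−α)·ln 109.7, i.e. α·-0.367645 = (1−α)·-0.420244.
So α/(1−α) = (-0.420244)/(-0.367645) = 1.143070, and α = 1.143070/2.143070 ≈ 0.533.

α ≈ 0.533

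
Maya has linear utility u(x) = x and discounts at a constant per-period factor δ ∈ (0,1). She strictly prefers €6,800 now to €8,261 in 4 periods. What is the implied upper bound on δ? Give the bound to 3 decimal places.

Under u(x) = x this choice says 6800 > δ^4·8261.
Dividing by 8261: δ^4 < 0.82314. Both sides are positive, so the 4th root keeps the direction.
δ < 0.82314^(1/4) = 0.953.

δ < 0.953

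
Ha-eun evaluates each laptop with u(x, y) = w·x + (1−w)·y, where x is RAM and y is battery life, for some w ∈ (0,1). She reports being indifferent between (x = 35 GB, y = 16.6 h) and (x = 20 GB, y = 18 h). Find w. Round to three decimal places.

w = 0.085

Indifference: w·35 + (1−w)·16.6 = w·20 + (1−w)·18.
Rearranging, 15·w − 1.4·(1−w) = 0.
Hence w = 1.4/(15+1.4) = 1.4/16.4 = 0.085.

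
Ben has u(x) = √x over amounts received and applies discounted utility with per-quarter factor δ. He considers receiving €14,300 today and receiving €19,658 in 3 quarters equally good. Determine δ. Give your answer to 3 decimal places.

The payoff in 3 quarters is discounted by δ^3, so u(14300) = δ^3·u(19658) and δ^3 = u(14300)/u(19658).
With u(x) = √x: δ^3 = √14300/√19658 = √(14300/19658) = 0.85290.
Taking the cube root: δ = 0.85290^(1/3) ≈ 0.948.

δ ≈ 0.948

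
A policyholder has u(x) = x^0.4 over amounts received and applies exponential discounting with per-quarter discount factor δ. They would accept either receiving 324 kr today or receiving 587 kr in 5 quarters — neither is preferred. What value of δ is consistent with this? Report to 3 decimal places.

The payoff in 5 quarters is discounted by δ^5, so u(324) = δ^5·u(587) and δ^5 = u(324)/u(587).
With u(x) = x^0.4: δ^5 = 324^0.4/587^0.4 = (324/587)^0.4 = 0.78843.
So δ = 0.78843^(1/5) ≈ 0.954.

δ ≈ 0.954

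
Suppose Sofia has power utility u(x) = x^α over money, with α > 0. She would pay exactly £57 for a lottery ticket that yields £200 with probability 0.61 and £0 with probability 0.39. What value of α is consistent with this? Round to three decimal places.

The lottery's expected utility is 0.61·u(200) + 0.39·u(0) = 0.61·200^α (since u(0) = 0 for α > 0).
Equating: 57^α = 0.61·200^α, i.e. 0.2850^α = 0.61.
Take logs: α = ln 0.61 / ln(57/200) ≈ 0.39378.

α ≈ 0.394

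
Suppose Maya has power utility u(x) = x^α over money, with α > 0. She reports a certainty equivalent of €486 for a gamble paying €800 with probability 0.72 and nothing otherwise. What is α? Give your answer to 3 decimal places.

EU(lottery) = 0.72·800^α + 0.28·0 = 0.72·800^α.
Setting u(486) equal to that: 486^α = 0.72·800^α ⇒ (486/800)^α = 0.72.
Take logs: α = ln 0.72 / ln(486/800) ≈ 0.65911.

α ≈ 0.659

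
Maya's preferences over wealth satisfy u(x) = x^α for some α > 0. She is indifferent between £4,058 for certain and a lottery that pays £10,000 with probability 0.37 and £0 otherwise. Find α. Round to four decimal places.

The lottery's expected utility is 0.37·u(10000) + 0.63·u(0) = 0.37·10000^α (since u(0) = 0 for α > 0).
Equating: 4058^α = 0.37·10000^α, i.e. 0.4058^α = 0.37.
Take logs: α = ln 0.37 / ln(4058/10000) ≈ 1.102404.

α ≈ 1.1024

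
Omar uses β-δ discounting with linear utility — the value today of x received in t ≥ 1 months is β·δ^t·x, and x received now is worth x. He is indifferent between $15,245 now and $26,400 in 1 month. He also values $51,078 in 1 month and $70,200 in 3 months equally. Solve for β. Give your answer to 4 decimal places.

β ≈ 0.6770

Both payoffs in the second observation are in the future, so β drops out: δ^1·51078 = δ^3·70200 ⇒ δ^2 = 51078/70200 = 0.72761, so δ = 0.85300.
Now use the now-vs-future pair: 15245 = β·δ·26400 gives β = 15245/(0.85300·26400) ≈ 0.6770.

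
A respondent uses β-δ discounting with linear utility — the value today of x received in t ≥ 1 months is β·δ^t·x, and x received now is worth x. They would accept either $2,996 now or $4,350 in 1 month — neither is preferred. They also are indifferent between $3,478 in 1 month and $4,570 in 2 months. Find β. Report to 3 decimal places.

Both payoffs in the second observation are in the future, so β drops out: δ^1·3478 = δ^2·4570 ⇒ δ = 3478/4570 = 0.76105.
Now use the now-vs-future pair: 2996 = β·δ·4350 gives β = 2996/(0.76105·4350) ≈ 0.905.

β ≈ 0.905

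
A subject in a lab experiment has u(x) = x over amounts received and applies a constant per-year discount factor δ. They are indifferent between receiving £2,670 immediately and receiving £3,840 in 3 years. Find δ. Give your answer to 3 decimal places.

δ ≈ 0.886

Indifference means u(2670) = δ^3 · u(3840), so δ^3 = u(2670)/u(3840).
With u(x) = x: δ^3 = 2670/3840 = 0.69531.
So δ = 0.69531^(1/3) ≈ 0.886.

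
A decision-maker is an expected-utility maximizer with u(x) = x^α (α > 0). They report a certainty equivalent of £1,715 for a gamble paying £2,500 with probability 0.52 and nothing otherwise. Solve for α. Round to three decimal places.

Since u(0) = 0, the lottery's EU is 0.52·2500^α.
Indifference: 1715^α = 0.52·2500^α, so (1715/2500)^α = 0.52.
Take logs: α = ln 0.52 / ln(1715/2500) ≈ 1.73512.

α ≈ 1.735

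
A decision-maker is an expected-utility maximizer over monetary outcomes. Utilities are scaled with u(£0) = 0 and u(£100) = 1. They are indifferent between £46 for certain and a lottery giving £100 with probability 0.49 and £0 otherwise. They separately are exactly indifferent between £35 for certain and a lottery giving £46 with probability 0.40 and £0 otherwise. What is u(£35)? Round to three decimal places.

The first gamble pins u(£46): it must equal 0.49·1 + 0.51·0 = 0.49.
The second indifference gives u(£35) = 0.40·u(£46) + 0.60·u(£0) = 0.40·0.49 + 0.60·0.00 = 0.1960.

0.196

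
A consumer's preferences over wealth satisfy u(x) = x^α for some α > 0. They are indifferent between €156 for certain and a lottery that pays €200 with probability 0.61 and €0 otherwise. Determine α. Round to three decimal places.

α ≈ 1.989

EU(lottery) = 0.61·200^α + 0.39·0 = 0.61·200^α.
Equating: 156^α = 0.61·200^α, i.e. 0.7800^α = 0.61.
Taking logs: α·ln(156/200) = ln(0.61), so α = -0.494296 / -0.248461 ≈ 1.989.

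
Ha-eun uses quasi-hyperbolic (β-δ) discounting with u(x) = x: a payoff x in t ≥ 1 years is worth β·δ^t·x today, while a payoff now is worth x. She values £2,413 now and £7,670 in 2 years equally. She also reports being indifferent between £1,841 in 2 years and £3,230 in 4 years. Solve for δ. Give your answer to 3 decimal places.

Both payoffs in the second observation are in the future, so β drops out: δ^2·1841 = δ^4·3230 ⇒ δ^2 = 1841/3230 = 0.56997, so δ = 0.75496.

δ ≈ 0.755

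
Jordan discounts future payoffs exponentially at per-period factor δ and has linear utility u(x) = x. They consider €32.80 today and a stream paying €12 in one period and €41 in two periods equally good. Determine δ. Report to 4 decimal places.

Equating present values: 32.80 = 12δ + 41δ².
Rearranged: 41δ² + 12δ − 32.80 = 0.
δ = (−12 + √(12² + 4·41·32.80)) / (2·41) = (−12 + √5523.20) / 82 ≈ 0.7600.

δ ≈ 0.7600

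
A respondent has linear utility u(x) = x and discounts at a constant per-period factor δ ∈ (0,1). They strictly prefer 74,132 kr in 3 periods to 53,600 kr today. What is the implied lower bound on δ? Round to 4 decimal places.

The preference means 53600 < δ^3·74132.
Hence δ^3 > 53600/74132 = 0.72303, and x ↦ x^(1/3) is increasing on (0,∞).
δ > 0.72303^(1/3) = 0.8975.

δ > 0.8975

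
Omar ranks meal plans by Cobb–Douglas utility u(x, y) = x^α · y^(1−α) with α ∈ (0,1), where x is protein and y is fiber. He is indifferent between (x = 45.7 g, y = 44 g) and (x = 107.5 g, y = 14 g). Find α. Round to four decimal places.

α ≈ 0.5724

Set the two utilities equal: 45.7^α·44^(1−α) = 107.5^α·14^(1−α).
(45.7/107.5)^α = (14/44)^(1−α); take logs: α·ln(45.7/107.5) = (1−α)·ln(14/44), i.e. α·-0.8553925 = (1−α)·-1.1451323.
With A = -0.8553925 and B = -1.1451323: α·A = (1−α)·B, so α = B/(A+B) = -1.1451323/-2.0005248 ≈ 0.5724.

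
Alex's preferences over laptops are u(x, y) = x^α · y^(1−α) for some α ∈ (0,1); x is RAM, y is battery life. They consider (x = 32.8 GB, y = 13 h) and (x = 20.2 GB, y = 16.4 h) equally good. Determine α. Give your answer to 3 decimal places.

Set the two utilities equal: 32.8^α·13^(1−α) = 20.2^α·16.4^(1−α).
Rearrange to (32.8/20.2)^α = (16.4/13)^(1−α) and take logs: α·0.484746 = (1−α)·0.232332.
So α/(1−α) = (0.232332)/(0.484746) = 0.479286, and α = 0.479286/1.479286 ≈ 0.324.

α ≈ 0.324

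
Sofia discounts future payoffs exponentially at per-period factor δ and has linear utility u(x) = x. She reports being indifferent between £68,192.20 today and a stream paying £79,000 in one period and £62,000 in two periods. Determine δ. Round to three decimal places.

δ ≈ 0.590

Equating present values: 68192.20 = 79000δ + 62000δ².
That is, 62000δ² + 79000δ − 68192.20 = 0, a quadratic in δ.
δ = (−79000 + √(79000² + 4·62000·68192.20)) / (2·62000) = (−79000 + √23152665600.00) / 124000 ≈ 0.590.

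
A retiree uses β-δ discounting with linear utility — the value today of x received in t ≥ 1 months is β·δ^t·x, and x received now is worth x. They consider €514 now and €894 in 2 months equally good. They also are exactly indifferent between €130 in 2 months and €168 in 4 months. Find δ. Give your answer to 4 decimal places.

δ ≈ 0.8797

The second indifference involves only future payoffs, so β cancels: β·δ^2·130 = β·δ^4·168, giving δ^2 = 130/168 = 0.77381, so δ = 0.87966.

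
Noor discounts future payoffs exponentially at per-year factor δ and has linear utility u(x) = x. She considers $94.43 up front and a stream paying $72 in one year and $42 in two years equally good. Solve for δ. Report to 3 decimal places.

The stream is worth 72δ + 42δ² today, so 72δ + 42δ² = 94.43.
Rearranged: 42δ² + 72δ − 94.43 = 0.
The positive root is δ = [−72 + √(72² + 4·42·94.43)] / (2·42) = (−72 + 145.080)/84 ≈ 0.870.

δ ≈ 0.870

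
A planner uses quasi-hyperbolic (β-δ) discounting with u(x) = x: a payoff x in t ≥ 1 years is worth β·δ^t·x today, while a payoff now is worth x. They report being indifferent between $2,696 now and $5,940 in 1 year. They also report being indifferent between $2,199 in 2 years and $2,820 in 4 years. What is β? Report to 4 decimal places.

From the later pair, β·δ^2·2199 = β·δ^4·2820; dividing through, δ^2 = 2199/2820 = 0.77979, so δ = 0.88306.
Now use the now-vs-future pair: 2696 = β·δ·5940 gives β = 2696/(0.88306·5940) ≈ 0.5140.

β ≈ 0.5140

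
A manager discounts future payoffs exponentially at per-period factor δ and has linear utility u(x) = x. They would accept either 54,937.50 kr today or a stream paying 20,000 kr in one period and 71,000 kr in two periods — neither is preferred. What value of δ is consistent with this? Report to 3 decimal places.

The stream is worth 20000δ + 71000δ² today, so 20000δ + 71000δ² = 54937.50.
Rearranged: 71000δ² + 20000δ − 54937.50 = 0.
δ = (−20000 + √(20000² + 4·71000·54937.50)) / (2·71000) = (−20000 + √16002250000.00) / 142000 ≈ 0.750.

δ ≈ 0.750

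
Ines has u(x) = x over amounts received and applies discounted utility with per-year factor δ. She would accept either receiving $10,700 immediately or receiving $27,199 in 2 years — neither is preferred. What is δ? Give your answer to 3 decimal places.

δ ≈ 0.627

Equating discounted utilities: u(10700) = δ^2·u(27199) ⇒ δ^2 = u(10700)/u(27199).
With u(x) = x: δ^2 = 10700/27199 = 0.39340.
So δ = 0.39340^(1/2) ≈ 0.627.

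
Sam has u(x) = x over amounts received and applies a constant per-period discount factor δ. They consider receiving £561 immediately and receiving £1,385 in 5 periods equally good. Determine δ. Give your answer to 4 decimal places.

The payoff in 5 periods is discounted by δ^5, so u(561) = δ^5·u(1385) and δ^5 = u(561)/u(1385).
With u(x) = x: δ^5 = 561/1385 = 0.40505.
So δ = 0.40505^(1/5) ≈ 0.8346.

δ ≈ 0.8346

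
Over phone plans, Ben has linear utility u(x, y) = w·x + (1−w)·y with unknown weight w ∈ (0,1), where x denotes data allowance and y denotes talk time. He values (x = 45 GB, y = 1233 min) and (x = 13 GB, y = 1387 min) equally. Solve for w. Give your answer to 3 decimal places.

u(45,1233) = u(13,1387) means w·45 + (1−w)·1233 = w·13 + (1−w)·1387.
Rearranging, 32·w − 154·(1−w) = 0.
Hence w = 154/(32+154) = 154/186 = 0.828.

w = 0.828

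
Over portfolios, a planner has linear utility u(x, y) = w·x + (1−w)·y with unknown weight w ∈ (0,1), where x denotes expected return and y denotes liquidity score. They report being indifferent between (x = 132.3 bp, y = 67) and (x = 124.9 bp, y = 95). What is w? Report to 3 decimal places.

u(132.3,67) = u(124.9,95) means w·132.3 + (1−w)·67 = w·124.9 + (1−w)·95.
Collecting terms: w·7.4 = (1−w)·28.
The marginal rate of substitution is 28/7.4, so w = 28/(7.4+28) = 0.791.

w = 0.791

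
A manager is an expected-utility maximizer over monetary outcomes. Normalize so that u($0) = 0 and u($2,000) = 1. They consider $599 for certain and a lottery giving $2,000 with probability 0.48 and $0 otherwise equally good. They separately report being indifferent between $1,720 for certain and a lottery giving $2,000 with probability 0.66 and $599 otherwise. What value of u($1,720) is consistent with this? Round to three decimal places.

0.823

From the first indifference, u($599) = 0.48·u($2,000) + 0.52·u($0) = 0.48·1 + 0.52·0 = 0.48.
Then u($1,720) = 0.66·u($2,000) + 0.34·u($599) = 0.66·1.00 + 0.34·0.48 = 0.8232.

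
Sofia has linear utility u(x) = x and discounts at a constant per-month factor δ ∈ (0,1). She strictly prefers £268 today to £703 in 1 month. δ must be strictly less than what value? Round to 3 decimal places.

Comparing present values: 268 > δ·703.
So δ < 268/703 = 0.38122.

δ < 0.381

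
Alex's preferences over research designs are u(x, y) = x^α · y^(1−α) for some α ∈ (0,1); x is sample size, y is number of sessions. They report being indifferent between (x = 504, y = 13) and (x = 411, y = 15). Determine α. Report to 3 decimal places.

α ≈ 0.412

Indifference: 504^α · 13^(1−α) = 411^α · 15^(1−α).
(504/411)^α = (15/13)^(1−α); take logs: α·ln(504/411) = (1−α)·ln(15/13), i.e. α·0.203983 = (1−α)·0.143101.
So α/(1−α) = (0.143101)/(0.203983) = 0.701534, and α = 0.701534/1.701534 ≈ 0.412.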